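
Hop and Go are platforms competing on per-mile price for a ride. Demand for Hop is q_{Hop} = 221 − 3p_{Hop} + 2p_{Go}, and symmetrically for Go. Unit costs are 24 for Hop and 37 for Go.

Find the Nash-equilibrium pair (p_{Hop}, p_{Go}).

Hop's profit: π = (p_{Hop} − 24)(221 − 3p_{Hop} + 2p_{Go}).
∂π/∂p_{Hop} = 293 − 6p_{Hop} + 2p_{Go} = 0 ⇒ p_{Hop} = 293/6 + (1/3)p_{Go}.
Similarly p_{Go} = 166/3 + (1/3)p_{Hop}.
Plugging p_{Go} into Hop's best response: p_{Hop} = 293/6 + (1/3)(166/3 + (1/3)p_{Hop}) ⇒ (8/9)p_{Hop} = 1211/18, so p_{Hop} = 75.6875.
Then p_{Go} = 166/3 + (1/3)·75.6875 = 80.5625.

75.6875, 80.5625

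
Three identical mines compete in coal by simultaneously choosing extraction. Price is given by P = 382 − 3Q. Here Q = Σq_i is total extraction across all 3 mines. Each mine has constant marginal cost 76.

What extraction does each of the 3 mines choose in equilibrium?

A representative mine's profit is π_i = q_i(382 − 3Q) − 76q_i, with Q = q_i + Σ_{j≠i} q_j.
First-order condition: 306 − 6q_i − 3Σ_{j≠i} q_j = 0.
In a symmetric equilibrium every mine chooses the same q, so Σ_{j≠i} q_j = 2q. The condition becomes 306 − 12q = 0, giving q = 306/12 = 25.5.

25.5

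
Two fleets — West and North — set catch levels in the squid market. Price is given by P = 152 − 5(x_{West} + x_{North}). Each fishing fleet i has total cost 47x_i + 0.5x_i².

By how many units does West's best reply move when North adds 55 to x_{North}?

-25

Fishing fleet West's profit: π = x_{West}(152 − 5(x_{West} + x_{North})) − 47x_{West} − 0.5x_{West}².
∂π/∂x_{West} = 105 − 11x_{West} − 5x_{North} = 0, so x_{West} = 105/11 − (5/11)x_{North}.
The reaction-function slope is −5/11, so a 55-unit rise in x_{North} moves x_{West} by −5/11 × 55 = −25. West's best response falls — the actions are strategic substitutes.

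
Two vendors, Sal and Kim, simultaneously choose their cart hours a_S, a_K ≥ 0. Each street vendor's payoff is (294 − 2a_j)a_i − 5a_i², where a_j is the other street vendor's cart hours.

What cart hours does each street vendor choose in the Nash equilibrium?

24.5

Sal's payoff is (294 − 2a_K)a_S − 5a_S².
∂π/∂a_S = 294 − 2a_K − 10a_S = 0, so a_S = 29.4 − 0.2a_K.
Setting a_S = a_K in the reaction function: a_S = 29.4 − 0.2a_S, so a_S = 29.4 / 1.2 = 24.5.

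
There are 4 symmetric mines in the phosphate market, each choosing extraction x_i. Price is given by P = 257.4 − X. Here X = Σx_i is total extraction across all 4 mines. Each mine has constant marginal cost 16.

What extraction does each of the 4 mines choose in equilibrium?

48.28

A representative mine's profit is π_i = x_i(257.4 − X) − 16x_i, with X = x_i + Σ_{j≠i} x_j.
First-order condition: 241.4 − 2x_i − Σ_{j≠i} x_j = 0.
In a symmetric equilibrium every mine chooses the same x, so Σ_{j≠i} x_j = 3x. The condition becomes 241.4 − 5x = 0, giving x = 241.4/5 = 48.28.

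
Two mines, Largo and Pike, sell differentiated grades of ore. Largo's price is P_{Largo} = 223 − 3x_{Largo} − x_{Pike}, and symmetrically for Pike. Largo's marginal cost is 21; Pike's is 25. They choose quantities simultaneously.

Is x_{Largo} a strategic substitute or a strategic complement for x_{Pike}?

strategic substitutes

Mine Largo's profit: π = x_{Largo}(223 − 3x_{Largo} − x_{Pike}) − 21x_{Largo}.
∂π/∂x_{Largo} = 202 − 6x_{Largo} − x_{Pike} = 0 ⇒ x_{Largo} = 101/3 − (1/6)x_{Pike}.
The best-response slope dx_{Largo}/dx_{Pike} = −1/6 < 0: the reaction function is downward-sloping, so the choices are strategic substitutes.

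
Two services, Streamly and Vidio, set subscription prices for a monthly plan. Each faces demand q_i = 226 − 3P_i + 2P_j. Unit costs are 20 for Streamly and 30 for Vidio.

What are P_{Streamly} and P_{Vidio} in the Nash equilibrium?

Streamly's profit: π = (P_{Streamly} − 20)(226 − 3P_{Streamly} + 2P_{Vidio}).
∂π/∂P_{Streamly} = 286 − 6P_{Streamly} + 2P_{Vidio} = 0 ⇒ P_{Streamly} = 143/3 + (1/3)P_{Vidio}.
Similarly P_{Vidio} = 158/3 + (1/3)P_{Streamly}.
Solving the two reaction functions simultaneously: (1 − (1/3)(1/3))P_{Streamly} = 143/3 + (1/3)·(158/3), so (8/9)P_{Streamly} = 587/9 and P_{Streamly} = 73.375.
Then P_{Vidio} = 158/3 + (1/3)·73.375 = 77.125.

73.375, 77.125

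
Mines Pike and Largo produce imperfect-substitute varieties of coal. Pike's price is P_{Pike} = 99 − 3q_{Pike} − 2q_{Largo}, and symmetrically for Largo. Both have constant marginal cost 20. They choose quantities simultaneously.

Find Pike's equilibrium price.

Mine Pike's profit: π = q_{Pike}(99 − 3q_{Pike} − 2q_{Largo}) − 20q_{Pike}.
∂π/∂q_{Pike} = 79 − 6q_{Pike} − 2q_{Largo} = 0 ⇒ q_{Pike} = 79/6 − (1/3)q_{Largo}.
The game is symmetric, so in equilibrium q_{Largo} = q_{Pike}: the reaction function gives (4/3)q_{Pike} = 79/6, hence q_{Pike} = 9.875.
P_{Pike} = 99 − 3·9.875 − 2·9.875 = 49.625.

49.625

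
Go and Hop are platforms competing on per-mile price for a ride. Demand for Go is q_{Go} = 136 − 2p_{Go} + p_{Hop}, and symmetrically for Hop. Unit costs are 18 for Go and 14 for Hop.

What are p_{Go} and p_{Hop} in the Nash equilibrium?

56.8, 55.2

Go's profit: π = (p_{Go} − 18)(136 − 2p_{Go} + p_{Hop}).
∂π/∂p_{Go} = 172 − 4p_{Go} + p_{Hop} = 0 ⇒ p_{Go} = 43 + 0.25p_{Hop}.
Similarly p_{Hop} = 41 + 0.25p_{Go}.
Plugging p_{Hop} into Go's best response: p_{Go} = 43 + 0.25(41 + 0.25p_{Go}) ⇒ 0.9375p_{Go} = 53.25, so p_{Go} = 56.8.
Then p_{Hop} = 41 + 0.25·56.8 = 55.2.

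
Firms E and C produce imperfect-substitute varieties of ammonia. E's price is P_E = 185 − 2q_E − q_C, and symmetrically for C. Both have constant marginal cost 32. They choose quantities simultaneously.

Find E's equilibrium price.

Firm E's profit: π = q_E(185 − 2q_E − q_C) − 32q_E.
∂π/∂q_E = 153 − 4q_E − q_C = 0 ⇒ q_E = 38.25 − 0.25q_C.
The game is symmetric, so in equilibrium q_C = q_E: the reaction function gives 1.25q_E = 38.25, hence q_E = 30.6.
P_E = 185 − 2·30.6 − 30.6 = 93.2.

93.2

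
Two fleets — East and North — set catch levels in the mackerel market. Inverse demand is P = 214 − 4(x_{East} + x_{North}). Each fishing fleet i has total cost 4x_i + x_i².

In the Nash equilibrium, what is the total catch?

30

Fishing fleet East's profit: π = x_{East}(214 − 4(x_{East} + x_{North})) − 4x_{East} − x_{East}².
∂π/∂x_{East} = 210 − 10x_{East} − 4x_{North} = 0, so x_{East} = 21 − 0.4x_{North}.
Setting x_{East} = x_{North} in the reaction function: x_{East} = 21 − 0.4x_{East}, so x_{East} = 21 / 1.4 = 15.
Total catch: 15 + 15 = 30.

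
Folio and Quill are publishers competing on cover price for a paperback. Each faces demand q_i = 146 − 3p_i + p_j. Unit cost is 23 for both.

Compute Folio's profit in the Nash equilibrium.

1200

Folio's profit: π = (p_{Folio} − 23)(146 − 3p_{Folio} + p_{Quill}).
∂π/∂p_{Folio} = 215 − 6p_{Folio} + p_{Quill} = 0 ⇒ p_{Folio} = 215/6 + (1/6)p_{Quill}.
The game is symmetric, so in equilibrium p_{Quill} = p_{Folio}: the reaction function gives (5/6)p_{Folio} = 215/6, hence p_{Folio} = 43.
q_{Folio} = 146 − 3·43 + 43 = 60.
Profit = (43 − 23)·60 = 1200.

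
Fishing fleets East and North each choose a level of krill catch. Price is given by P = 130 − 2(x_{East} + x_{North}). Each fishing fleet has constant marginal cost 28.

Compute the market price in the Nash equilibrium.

Fishing fleet East's profit: π = x_{East}(130 − 2(x_{East} + x_{North})) − 28x_{East}.
∂π/∂x_{East} = 102 − 4x_{East} − 2x_{North} = 0, so x_{East} = 25.5 − 0.5x_{North}.
The game is symmetric, so in equilibrium x_{North} = x_{East}: the reaction function gives 1.5x_{East} = 25.5, hence x_{East} = 17.
Equilibrium price: P = 130 − 2·34 = 62.

62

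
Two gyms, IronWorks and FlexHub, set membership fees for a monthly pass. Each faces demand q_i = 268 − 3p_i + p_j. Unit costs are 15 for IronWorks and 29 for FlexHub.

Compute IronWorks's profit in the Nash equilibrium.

IronWorks's profit: π = (p_{IronWorks} − 15)(268 − 3p_{IronWorks} + p_{FlexHub}).
∂π/∂p_{IronWorks} = 313 − 6p_{IronWorks} + p_{FlexHub} = 0 ⇒ p_{IronWorks} = 313/6 + (1/6)p_{FlexHub}.
Similarly p_{FlexHub} = 355/6 + (1/6)p_{IronWorks}.
Solving the two reaction functions simultaneously: (1 − (1/6)(1/6))p_{IronWorks} = 313/6 + (1/6)·(355/6), so (35/36)p_{IronWorks} = 2233/36 and p_{IronWorks} = 63.8.
Then p_{FlexHub} = 355/6 + (1/6)·63.8 = 69.8.
q_{IronWorks} = 268 − 3·63.8 + 69.8 = 146.4.
Profit = (63.8 − 15)·146.4 = 7144.32.

7144.32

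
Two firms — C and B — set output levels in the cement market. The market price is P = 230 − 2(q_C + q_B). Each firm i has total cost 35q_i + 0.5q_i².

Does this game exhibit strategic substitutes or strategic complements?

Firm C's profit: π = q_C(230 − 2(q_C + q_B)) − 35q_C − 0.5q_C².
∂π/∂q_C = 195 − 5q_C − 2q_B = 0, so q_C = 39 − 0.4q_B.
The best-response slope dq_C/dq_B = −0.4 < 0: the reaction function is downward-sloping, so the choices are strategic substitutes.

strategic substitutes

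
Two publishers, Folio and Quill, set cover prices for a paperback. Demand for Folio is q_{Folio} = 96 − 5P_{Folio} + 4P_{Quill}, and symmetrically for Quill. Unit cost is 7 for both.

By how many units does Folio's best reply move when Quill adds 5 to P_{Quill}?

Folio's profit: π = (P_{Folio} − 7)(96 − 5P_{Folio} + 4P_{Quill}).
∂π/∂P_{Folio} = 131 − 10P_{Folio} + 4P_{Quill} = 0 ⇒ P_{Folio} = 13.1 + 0.4P_{Quill}.
The reaction-function slope is 0.4, so a 5-unit rise in P_{Quill} moves P_{Folio} by 0.4 × 5 = 2. Folio's best response rises — the actions are strategic complements.

2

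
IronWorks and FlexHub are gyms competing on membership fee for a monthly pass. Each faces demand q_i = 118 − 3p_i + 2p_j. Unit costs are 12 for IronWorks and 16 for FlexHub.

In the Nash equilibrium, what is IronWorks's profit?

2227.6875

IronWorks's profit: π = (p_{IronWorks} − 12)(118 − 3p_{IronWorks} + 2p_{FlexHub}).
∂π/∂p_{IronWorks} = 154 − 6p_{IronWorks} + 2p_{FlexHub} = 0 ⇒ p_{IronWorks} = 77/3 + (1/3)p_{FlexHub}.
Similarly p_{FlexHub} = 83/3 + (1/3)p_{IronWorks}.
Solving the two reaction functions simultaneously: (1 − (1/3)(1/3))p_{IronWorks} = 77/3 + (1/3)·(83/3), so (8/9)p_{IronWorks} = 314/9 and p_{IronWorks} = 39.25.
Then p_{FlexHub} = 83/3 + (1/3)·39.25 = 40.75.
q_{IronWorks} = 118 − 3·39.25 + 2·40.75 = 81.75.
Profit = (39.25 − 12)·81.75 = 2227.6875.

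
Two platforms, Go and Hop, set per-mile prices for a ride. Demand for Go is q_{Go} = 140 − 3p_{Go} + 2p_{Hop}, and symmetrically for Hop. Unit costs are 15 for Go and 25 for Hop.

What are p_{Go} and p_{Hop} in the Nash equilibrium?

48.125, 51.875

Go's profit: π = (p_{Go} − 15)(140 − 3p_{Go} + 2p_{Hop}).
∂π/∂p_{Go} = 185 − 6p_{Go} + 2p_{Hop} = 0 ⇒ p_{Go} = 185/6 + (1/3)p_{Hop}.
Similarly p_{Hop} = 215/6 + (1/3)p_{Go}.
Substituting the second reaction function into the first: p_{Go} = 185/6 + (1/3)(215/6 + (1/3)p_{Go}), which gives (8/9)p_{Go} = 385/9 ⇒ p_{Go} = 48.125.
Then p_{Hop} = 215/6 + (1/3)·48.125 = 51.875.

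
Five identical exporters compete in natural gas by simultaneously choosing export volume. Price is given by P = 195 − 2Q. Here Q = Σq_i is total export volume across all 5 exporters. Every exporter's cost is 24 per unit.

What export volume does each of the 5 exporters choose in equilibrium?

14.25

A representative exporter's profit is π_i = q_i(195 − 2Q) − 24q_i, with Q = q_i + Σ_{j≠i} q_j.
First-order condition: 171 − 4q_i − 2Σ_{j≠i} q_j = 0.
Imposing symmetry (q_j = q for all j) turns Σ_{j≠i} q_j into 4q, so 171 = 12q and q = 14.25.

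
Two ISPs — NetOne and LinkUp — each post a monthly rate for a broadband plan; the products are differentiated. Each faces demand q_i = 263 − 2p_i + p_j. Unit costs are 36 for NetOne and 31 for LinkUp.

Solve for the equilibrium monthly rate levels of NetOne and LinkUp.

NetOne's profit: π = (p_{NetOne} − 36)(263 − 2p_{NetOne} + p_{LinkUp}).
∂π/∂p_{NetOne} = 335 − 4p_{NetOne} + p_{LinkUp} = 0 ⇒ p_{NetOne} = 83.75 + 0.25p_{LinkUp}.
Similarly p_{LinkUp} = 81.25 + 0.25p_{NetOne}.
Plugging p_{LinkUp} into NetOne's best response: p_{NetOne} = 83.75 + 0.25(81.25 + 0.25p_{NetOne}) ⇒ 0.9375p_{NetOne} = 104.0625, so p_{NetOne} = 111.
Then p_{LinkUp} = 81.25 + 0.25·111 = 109.

111, 109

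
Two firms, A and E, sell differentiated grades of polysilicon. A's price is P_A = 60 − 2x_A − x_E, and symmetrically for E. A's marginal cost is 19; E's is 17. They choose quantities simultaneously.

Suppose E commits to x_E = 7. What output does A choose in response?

8.5

Firm A's profit: π = x_A(60 − 2x_A − x_E) − 19x_A.
∂π/∂x_A = 41 − 4x_A − x_E = 0 ⇒ x_A = 10.25 − 0.25x_E.
At x_E = 7: x_A = 10.25 − 0.25·7 = 8.5.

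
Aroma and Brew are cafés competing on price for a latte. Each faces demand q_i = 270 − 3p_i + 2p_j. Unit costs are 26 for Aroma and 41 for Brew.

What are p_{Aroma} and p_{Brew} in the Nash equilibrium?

Aroma's profit: π = (p_{Aroma} − 26)(270 − 3p_{Aroma} + 2p_{Brew}).
∂π/∂p_{Aroma} = 348 − 6p_{Aroma} + 2p_{Brew} = 0 ⇒ p_{Aroma} = 58 + (1/3)p_{Brew}.
Similarly p_{Brew} = 65.5 + (1/3)p_{Aroma}.
Plugging p_{Brew} into Aroma's best response: p_{Aroma} = 58 + (1/3)(65.5 + (1/3)p_{Aroma}) ⇒ (8/9)p_{Aroma} = 479/6, so p_{Aroma} = 89.8125.
Then p_{Brew} = 65.5 + (1/3)·89.8125 = 95.4375.

89.8125, 95.4375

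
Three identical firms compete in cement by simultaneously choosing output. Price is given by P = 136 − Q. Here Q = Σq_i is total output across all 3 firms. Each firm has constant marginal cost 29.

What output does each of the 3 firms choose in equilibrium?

26.75

A representative firm's profit is π_i = q_i(136 − Q) − 29q_i, with Q = q_i + Σ_{j≠i} q_j.
First-order condition: 107 − 2q_i − Σ_{j≠i} q_j = 0.
In a symmetric equilibrium every firm chooses the same q, so Σ_{j≠i} q_j = 2q. The condition becomes 107 − 4q = 0, giving q = 107/4 = 26.75.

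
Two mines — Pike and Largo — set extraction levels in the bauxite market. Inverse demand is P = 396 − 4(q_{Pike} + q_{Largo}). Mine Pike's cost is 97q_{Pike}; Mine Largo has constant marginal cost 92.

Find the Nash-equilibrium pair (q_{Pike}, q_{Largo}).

24.5, 25.75

Mine Pike's profit: π = q_{Pike}(396 − 4(q_{Pike} + q_{Largo})) − 97q_{Pike}.
∂π/∂q_{Pike} = 299 − 8q_{Pike} − 4q_{Largo} = 0, so q_{Pike} = 37.375 − 0.5q_{Largo}.
By the same steps for Largo: q_{Largo} = 38 − 0.5q_{Pike}.
Plugging q_{Largo} into Pike's best response: q_{Pike} = 37.375 − 0.5(38 − 0.5q_{Pike}) ⇒ 0.75q_{Pike} = 18.375, so q_{Pike} = 24.5.
Then q_{Largo} = 38 − 0.5·24.5 = 25.75.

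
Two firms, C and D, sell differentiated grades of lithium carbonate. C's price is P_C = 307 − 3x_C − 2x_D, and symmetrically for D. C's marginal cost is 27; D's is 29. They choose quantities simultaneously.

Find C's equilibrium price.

132.375

Firm C's profit: π = x_C(307 − 3x_C − 2x_D) − 27x_C.
∂π/∂x_C = 280 − 6x_C − 2x_D = 0 ⇒ x_C = 140/3 − (1/3)x_D.
Similarly x_D = 139/3 − (1/3)x_C.
Plugging x_D into C's best response: x_C = 140/3 − (1/3)(139/3 − (1/3)x_C) ⇒ (8/9)x_C = 281/9, so x_C = 35.125.
Then x_D = 139/3 − (1/3)·35.125 = 34.625.
P_C = 307 − 3·35.125 − 2·34.625 = 132.375.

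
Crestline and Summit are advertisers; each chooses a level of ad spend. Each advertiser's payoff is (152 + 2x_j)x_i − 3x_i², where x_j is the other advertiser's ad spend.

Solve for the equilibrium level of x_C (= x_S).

38

Crestline's payoff is (152 + 2x_S)x_C − 3x_C².
∂π/∂x_C = 152 + 2x_S − 6x_C = 0, so x_C = 76/3 + (1/3)x_S.
Setting x_C = x_S in the reaction function: x_C = 76/3 + (1/3)x_C, so x_C = (76/3) / (2/3) = 38.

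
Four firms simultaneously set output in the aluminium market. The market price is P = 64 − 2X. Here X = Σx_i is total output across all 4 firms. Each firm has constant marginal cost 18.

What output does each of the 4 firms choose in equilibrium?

4.6

A representative firm's profit is π_i = x_i(64 − 2X) − 18x_i, with X = x_i + Σ_{j≠i} x_j.
First-order condition: 46 − 4x_i − 2Σ_{j≠i} x_j = 0.
In a symmetric equilibrium every firm chooses the same x, so Σ_{j≠i} x_j = 3x. The condition becomes 46 − 10x = 0, giving x = 46/10 = 4.6.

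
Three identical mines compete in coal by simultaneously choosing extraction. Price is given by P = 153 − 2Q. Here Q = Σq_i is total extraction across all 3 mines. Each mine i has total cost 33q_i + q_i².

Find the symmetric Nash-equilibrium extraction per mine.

A representative mine's profit is π_i = q_i(153 − 2Q) − 33q_i − q_i², with Q = q_i + Σ_{j≠i} q_j.
First-order condition: 120 − 6q_i − 2Σ_{j≠i} q_j = 0.
In a symmetric equilibrium every mine chooses the same q, so Σ_{j≠i} q_j = 2q. The condition becomes 120 − 10q = 0, giving q = 120/10 = 12.

12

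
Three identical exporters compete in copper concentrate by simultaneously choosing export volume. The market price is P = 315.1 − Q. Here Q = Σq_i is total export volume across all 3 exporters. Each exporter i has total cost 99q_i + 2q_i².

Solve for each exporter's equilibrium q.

27.0125

A representative exporter's profit is π_i = q_i(315.1 − Q) − 99q_i − 2q_i², with Q = q_i + Σ_{j≠i} q_j.
First-order condition: 216.1 − 6q_i − Σ_{j≠i} q_j = 0.
With identical exporters, set every q_j = q: then 216.1 − 6q − 2q = 0, i.e. q = 216.1/8 = 27.0125.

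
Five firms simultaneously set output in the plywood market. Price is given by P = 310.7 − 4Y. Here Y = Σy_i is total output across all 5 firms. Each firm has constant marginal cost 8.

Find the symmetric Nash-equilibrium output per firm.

A representative firm's profit is π_i = y_i(310.7 − 4Y) − 8y_i, with Y = y_i + Σ_{j≠i} y_j.
First-order condition: 302.7 − 8y_i − 4Σ_{j≠i} y_j = 0.
In a symmetric equilibrium every firm chooses the same y, so Σ_{j≠i} y_j = 4y. The condition becomes 302.7 − 24y = 0, giving y = 302.7/24 = 12.6125.

12.6125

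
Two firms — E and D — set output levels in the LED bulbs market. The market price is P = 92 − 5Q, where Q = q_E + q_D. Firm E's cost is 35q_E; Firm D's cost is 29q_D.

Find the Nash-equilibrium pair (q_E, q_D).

Firm E's profit: π = q_E(92 − 5(q_E + q_D)) − 35q_E.
∂π/∂q_E = 57 − 10q_E − 5q_D = 0, so q_E = 5.7 − 0.5q_D.
By the same steps for D: q_D = 6.3 − 0.5q_E.
Plugging q_D into E's best response: q_E = 5.7 − 0.5(6.3 − 0.5q_E) ⇒ 0.75q_E = 2.55, so q_E = 3.4.
Then q_D = 6.3 − 0.5·3.4 = 4.6.

3.4, 4.6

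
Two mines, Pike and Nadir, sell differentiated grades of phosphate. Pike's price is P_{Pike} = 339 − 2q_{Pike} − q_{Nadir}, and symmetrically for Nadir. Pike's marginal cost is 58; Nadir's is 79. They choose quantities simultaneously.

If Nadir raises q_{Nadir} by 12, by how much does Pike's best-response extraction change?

Mine Pike's profit: π = q_{Pike}(339 − 2q_{Pike} − q_{Nadir}) − 58q_{Pike}.
∂π/∂q_{Pike} = 281 − 4q_{Pike} − q_{Nadir} = 0 ⇒ q_{Pike} = 70.25 − 0.25q_{Nadir}.
The reaction-function slope is −0.25, so a 12-unit rise in q_{Nadir} moves q_{Pike} by −0.25 × 12 = −3. Pike's best response falls — the actions are strategic substitutes.

-3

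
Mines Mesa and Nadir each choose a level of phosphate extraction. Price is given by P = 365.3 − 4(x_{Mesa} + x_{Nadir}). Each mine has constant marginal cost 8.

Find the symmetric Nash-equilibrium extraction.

29.775

Mine Mesa's profit: π = x_{Mesa}(365.3 − 4(x_{Mesa} + x_{Nadir})) − 8x_{Mesa}.
∂π/∂x_{Mesa} = 357.3 − 8x_{Mesa} − 4x_{Nadir} = 0, so x_{Mesa} = 44.6625 − 0.5x_{Nadir}.
By symmetry x_{Nadir} = x_{Mesa}; substituting into the reaction function, 1.5x_{Mesa} = 44.6625 and x_{Mesa} = 29.775.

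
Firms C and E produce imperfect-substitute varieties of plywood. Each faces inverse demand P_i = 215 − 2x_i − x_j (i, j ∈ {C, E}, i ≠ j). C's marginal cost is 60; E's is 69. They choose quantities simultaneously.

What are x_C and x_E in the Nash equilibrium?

Firm C's profit: π = x_C(215 − 2x_C − x_E) − 60x_C.
∂π/∂x_C = 155 − 4x_C − x_E = 0 ⇒ x_C = 38.75 − 0.25x_E.
Similarly x_E = 36.5 − 0.25x_C.
Plugging x_E into C's best response: x_C = 38.75 − 0.25(36.5 − 0.25x_C) ⇒ 0.9375x_C = 29.625, so x_C = 31.6.
Then x_E = 36.5 − 0.25·31.6 = 28.6.

31.6, 28.6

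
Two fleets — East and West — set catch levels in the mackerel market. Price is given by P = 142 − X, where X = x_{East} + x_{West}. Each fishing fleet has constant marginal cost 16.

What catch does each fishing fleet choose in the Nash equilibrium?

Fishing fleet East's profit: π = x_{East}(142 − (x_{East} + x_{West})) − 16x_{East}.
∂π/∂x_{East} = 126 − 2x_{East} − x_{West} = 0, so x_{East} = 63 − 0.5x_{West}.
By symmetry x_{West} = x_{East}; substituting into the reaction function, 1.5x_{East} = 63 and x_{East} = 42.

42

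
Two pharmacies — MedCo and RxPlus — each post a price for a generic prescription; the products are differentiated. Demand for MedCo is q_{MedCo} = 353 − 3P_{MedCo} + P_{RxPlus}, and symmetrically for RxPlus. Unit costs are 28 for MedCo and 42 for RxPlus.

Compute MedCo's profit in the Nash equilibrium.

11017.08

MedCo's profit: π = (P_{MedCo} − 28)(353 − 3P_{MedCo} + P_{RxPlus}).
∂π/∂P_{MedCo} = 437 − 6P_{MedCo} + P_{RxPlus} = 0 ⇒ P_{MedCo} = 437/6 + (1/6)P_{RxPlus}.
Similarly P_{RxPlus} = 479/6 + (1/6)P_{MedCo}.
Substituting the second reaction function into the first: P_{MedCo} = 437/6 + (1/6)(479/6 + (1/6)P_{MedCo}), which gives (35/36)P_{MedCo} = 3101/36 ⇒ P_{MedCo} = 88.6.
Then P_{RxPlus} = 479/6 + (1/6)·88.6 = 94.6.
q_{MedCo} = 353 − 3·88.6 + 94.6 = 181.8.
Profit = (88.6 − 28)·181.8 = 11017.08.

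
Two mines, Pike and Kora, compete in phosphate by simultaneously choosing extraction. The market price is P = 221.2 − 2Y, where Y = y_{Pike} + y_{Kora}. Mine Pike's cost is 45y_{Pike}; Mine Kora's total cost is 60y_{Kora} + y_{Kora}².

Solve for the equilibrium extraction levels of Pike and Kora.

36.74, 14.62

Mine Pike's profit: π = y_{Pike}(221.2 − 2(y_{Pike} + y_{Kora})) − 45y_{Pike}.
∂π/∂y_{Pike} = 176.2 − 4y_{Pike} − 2y_{Kora} = 0, so y_{Pike} = 44.05 − 0.5y_{Kora}.
For Kora: ∂π/∂y_{Kora} = 161.2 − 6y_{Kora} − 2y_{Pike} = 0 ⇒ y_{Kora} = 403/15 − (1/3)y_{Pike}.
Solving the two reaction functions simultaneously: (1 − (−0.5)(−1/3))y_{Pike} = 44.05 − 0.5·(403/15), so (5/6)y_{Pike} = 1837/60 and y_{Pike} = 36.74.
Then y_{Kora} = 403/15 − (1/3)·36.74 = 14.62.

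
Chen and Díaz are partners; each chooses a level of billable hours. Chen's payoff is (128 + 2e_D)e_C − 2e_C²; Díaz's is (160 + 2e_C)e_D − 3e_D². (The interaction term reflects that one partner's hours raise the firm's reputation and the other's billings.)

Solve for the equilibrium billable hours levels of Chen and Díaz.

Expanding Chen's payoff: 128e_C + 2e_De_C − 2e_C².
∂π/∂e_C = 128 + 2e_D − 4e_C = 0, so e_C = 32 + 0.5e_D.
Likewise for Díaz: e_D = 80/3 + (1/3)e_C.
Solving the two reaction functions simultaneously: (1 − (0.5)(1/3))e_C = 32 + 0.5·(80/3), so (5/6)e_C = 136/3 and e_C = 54.4.
Then e_D = 80/3 + (1/3)·54.4 = 44.8.

54.4, 44.8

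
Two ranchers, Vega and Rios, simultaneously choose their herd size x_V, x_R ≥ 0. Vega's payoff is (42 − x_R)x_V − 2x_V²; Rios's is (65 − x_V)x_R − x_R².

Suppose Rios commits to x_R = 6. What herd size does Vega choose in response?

9

Expanding Vega's payoff: 42x_V − x_Rx_V − 2x_V².
∂π/∂x_V = 42 − x_R − 4x_V = 0, so x_V = 10.5 − 0.25x_R.
At x_R = 6: x_V = 10.5 − 0.25·6 = 9.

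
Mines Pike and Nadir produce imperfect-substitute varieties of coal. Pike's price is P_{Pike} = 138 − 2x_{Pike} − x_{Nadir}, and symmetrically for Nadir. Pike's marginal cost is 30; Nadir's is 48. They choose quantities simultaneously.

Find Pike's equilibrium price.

Mine Pike's profit: π = x_{Pike}(138 − 2x_{Pike} − x_{Nadir}) − 30x_{Pike}.
∂π/∂x_{Pike} = 108 − 4x_{Pike} − x_{Nadir} = 0 ⇒ x_{Pike} = 27 − 0.25x_{Nadir}.
Similarly x_{Nadir} = 22.5 − 0.25x_{Pike}.
Solving the two reaction functions simultaneously: (1 − (−0.25)(−0.25))x_{Pike} = 27 − 0.25·22.5, so 0.9375x_{Pike} = 21.375 and x_{Pike} = 22.8.
Then x_{Nadir} = 22.5 − 0.25·22.8 = 16.8.
P_{Pike} = 138 − 2·22.8 − 16.8 = 75.6.

75.6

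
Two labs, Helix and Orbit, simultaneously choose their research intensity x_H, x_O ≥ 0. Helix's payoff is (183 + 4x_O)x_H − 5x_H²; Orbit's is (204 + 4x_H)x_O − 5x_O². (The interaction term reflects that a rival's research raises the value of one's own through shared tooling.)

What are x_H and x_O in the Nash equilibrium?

Expanding Helix's payoff: 183x_H + 4x_Ox_H − 5x_H².
∂π/∂x_H = 183 + 4x_O − 10x_H = 0, so x_H = 18.3 + 0.4x_O.
Likewise for Orbit: x_O = 20.4 + 0.4x_H.
Solving the two reaction functions simultaneously: (1 − (0.4)(0.4))x_H = 18.3 + 0.4·20.4, so 0.84x_H = 26.46 and x_H = 31.5.
Then x_O = 20.4 + 0.4·31.5 = 33.

31.5, 33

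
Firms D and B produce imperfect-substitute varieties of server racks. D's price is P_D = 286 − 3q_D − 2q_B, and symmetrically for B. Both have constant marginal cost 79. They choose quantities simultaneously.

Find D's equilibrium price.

Firm D's profit: π = q_D(286 − 3q_D − 2q_B) − 79q_D.
∂π/∂q_D = 207 − 6q_D − 2q_B = 0 ⇒ q_D = 34.5 − (1/3)q_B.
By symmetry q_B = q_D; substituting into the reaction function, (4/3)q_D = 34.5 and q_D = 25.875.
P_D = 286 − 3·25.875 − 2·25.875 = 156.625.

156.625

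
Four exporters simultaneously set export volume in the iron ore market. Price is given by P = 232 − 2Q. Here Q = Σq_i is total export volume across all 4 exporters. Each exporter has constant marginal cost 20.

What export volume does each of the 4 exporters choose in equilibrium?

21.2

A representative exporter's profit is π_i = q_i(232 − 2Q) − 20q_i, with Q = q_i + Σ_{j≠i} q_j.
First-order condition: 212 − 4q_i − 2Σ_{j≠i} q_j = 0.
In a symmetric equilibrium every exporter chooses the same q, so Σ_{j≠i} q_j = 3q. The condition becomes 212 − 10q = 0, giving q = 212/10 = 21.2.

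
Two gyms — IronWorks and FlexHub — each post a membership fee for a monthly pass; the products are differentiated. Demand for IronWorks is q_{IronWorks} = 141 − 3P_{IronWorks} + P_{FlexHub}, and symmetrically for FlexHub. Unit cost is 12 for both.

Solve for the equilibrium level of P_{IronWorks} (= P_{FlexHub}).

35.4

IronWorks's profit: π = (P_{IronWorks} − 12)(141 − 3P_{IronWorks} + P_{FlexHub}).
∂π/∂P_{IronWorks} = 177 − 6P_{IronWorks} + P_{FlexHub} = 0 ⇒ P_{IronWorks} = 29.5 + (1/6)P_{FlexHub}.
The game is symmetric, so in equilibrium P_{FlexHub} = P_{IronWorks}: the reaction function gives (5/6)P_{IronWorks} = 29.5, hence P_{IronWorks} = 35.4.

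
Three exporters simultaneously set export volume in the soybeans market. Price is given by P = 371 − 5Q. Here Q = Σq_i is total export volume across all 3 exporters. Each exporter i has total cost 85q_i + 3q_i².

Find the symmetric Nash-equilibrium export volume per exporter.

11

A representative exporter's profit is π_i = q_i(371 − 5Q) − 85q_i − 3q_i², with Q = q_i + Σ_{j≠i} q_j.
First-order condition: 286 − 16q_i − 5Σ_{j≠i} q_j = 0.
In a symmetric equilibrium every exporter chooses the same q, so Σ_{j≠i} q_j = 2q. The condition becomes 286 − 26q = 0, giving q = 286/26 = 11.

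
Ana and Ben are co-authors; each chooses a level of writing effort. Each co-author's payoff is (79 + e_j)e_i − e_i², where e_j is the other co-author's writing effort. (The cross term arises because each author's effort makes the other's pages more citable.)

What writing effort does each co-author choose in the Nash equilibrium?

Ana's payoff is (79 + e_B)e_A − e_A².
∂π/∂e_A = 79 + e_B − 2e_A = 0, so e_A = 39.5 + 0.5e_B.
The game is symmetric, so in equilibrium e_B = e_A: the reaction function gives 0.5e_A = 39.5, hence e_A = 79.

79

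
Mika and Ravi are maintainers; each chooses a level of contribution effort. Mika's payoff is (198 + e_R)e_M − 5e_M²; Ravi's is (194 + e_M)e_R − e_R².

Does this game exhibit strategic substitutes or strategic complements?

strategic complements

Expanding Mika's payoff: 198e_M + e_Re_M − 5e_M².
∂π/∂e_M = 198 + e_R − 10e_M = 0, so e_M = 19.8 + 0.1e_R.
The best-response slope de_M/de_R = 0.1 > 0: the reaction function is upward-sloping, so the choices are strategic complements.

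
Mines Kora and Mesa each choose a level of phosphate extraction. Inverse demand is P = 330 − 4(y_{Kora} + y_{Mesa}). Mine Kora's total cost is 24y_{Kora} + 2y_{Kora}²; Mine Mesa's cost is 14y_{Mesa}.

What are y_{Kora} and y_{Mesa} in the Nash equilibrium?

Mine Kora's profit: π = y_{Kora}(330 − 4(y_{Kora} + y_{Mesa})) − 24y_{Kora} − 2y_{Kora}².
∂π/∂y_{Kora} = 306 − 12y_{Kora} − 4y_{Mesa} = 0, so y_{Kora} = 25.5 − (1/3)y_{Mesa}.
For Mesa: ∂π/∂y_{Mesa} = 316 − 8y_{Mesa} − 4y_{Kora} = 0 ⇒ y_{Mesa} = 39.5 − 0.5y_{Kora}.
Plugging y_{Mesa} into Kora's best response: y_{Kora} = 25.5 − (1/3)(39.5 − 0.5y_{Kora}) ⇒ (5/6)y_{Kora} = 37/3, so y_{Kora} = 14.8.
Then y_{Mesa} = 39.5 − 0.5·14.8 = 32.1.

14.8, 32.1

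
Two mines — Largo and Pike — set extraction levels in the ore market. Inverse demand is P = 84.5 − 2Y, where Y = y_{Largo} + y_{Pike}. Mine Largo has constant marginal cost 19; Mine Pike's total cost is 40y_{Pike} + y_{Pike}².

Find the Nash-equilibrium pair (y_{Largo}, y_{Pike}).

Mine Largo's profit: π = y_{Largo}(84.5 − 2(y_{Largo} + y_{Pike})) − 19y_{Largo}.
∂π/∂y_{Largo} = 65.5 − 4y_{Largo} − 2y_{Pike} = 0, so y_{Largo} = 16.375 − 0.5y_{Pike}.
For Pike: ∂π/∂y_{Pike} = 44.5 − 6y_{Pike} − 2y_{Largo} = 0 ⇒ y_{Pike} = 89/12 − (1/3)y_{Largo}.
Plugging y_{Pike} into Largo's best response: y_{Largo} = 16.375 − 0.5(89/12 − (1/3)y_{Largo}) ⇒ (5/6)y_{Largo} = 38/3, so y_{Largo} = 15.2.
Then y_{Pike} = 89/12 − (1/3)·15.2 = 2.35.

15.2, 2.35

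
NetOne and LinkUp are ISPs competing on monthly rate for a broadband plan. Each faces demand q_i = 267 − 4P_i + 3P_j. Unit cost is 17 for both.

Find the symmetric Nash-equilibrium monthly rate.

67

NetOne's profit: π = (P_{NetOne} − 17)(267 − 4P_{NetOne} + 3P_{LinkUp}).
∂π/∂P_{NetOne} = 335 − 8P_{NetOne} + 3P_{LinkUp} = 0 ⇒ P_{NetOne} = 41.875 + 0.375P_{LinkUp}.
By symmetry P_{LinkUp} = P_{NetOne}; substituting into the reaction function, 0.625P_{NetOne} = 41.875 and P_{NetOne} = 67.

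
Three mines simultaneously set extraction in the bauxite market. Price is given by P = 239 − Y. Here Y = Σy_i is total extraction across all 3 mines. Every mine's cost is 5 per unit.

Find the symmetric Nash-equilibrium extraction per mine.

A representative mine's profit is π_i = y_i(239 − Y) − 5y_i, with Y = y_i + Σ_{j≠i} y_j.
First-order condition: 234 − 2y_i − Σ_{j≠i} y_j = 0.
Imposing symmetry (y_j = y for all j) turns Σ_{j≠i} y_j into 2y, so 234 = 4y and y = 58.5.

58.5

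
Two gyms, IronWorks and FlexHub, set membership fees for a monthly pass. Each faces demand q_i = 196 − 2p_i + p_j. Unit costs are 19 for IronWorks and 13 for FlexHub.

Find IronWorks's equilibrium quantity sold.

116.4

IronWorks's profit: π = (p_{IronWorks} − 19)(196 − 2p_{IronWorks} + p_{FlexHub}).
∂π/∂p_{IronWorks} = 234 − 4p_{IronWorks} + p_{FlexHub} = 0 ⇒ p_{IronWorks} = 58.5 + 0.25p_{FlexHub}.
Similarly p_{FlexHub} = 55.5 + 0.25p_{IronWorks}.
Plugging p_{FlexHub} into IronWorks's best response: p_{IronWorks} = 58.5 + 0.25(55.5 + 0.25p_{IronWorks}) ⇒ 0.9375p_{IronWorks} = 72.375, so p_{IronWorks} = 77.2.
Then p_{FlexHub} = 55.5 + 0.25·77.2 = 74.8.
q_{IronWorks} = 196 − 2·77.2 + 74.8 = 116.4.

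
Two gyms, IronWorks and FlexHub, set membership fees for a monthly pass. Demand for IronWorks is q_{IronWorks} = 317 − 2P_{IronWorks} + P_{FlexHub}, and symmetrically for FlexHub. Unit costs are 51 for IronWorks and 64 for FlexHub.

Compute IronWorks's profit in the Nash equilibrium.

IronWorks's profit: π = (P_{IronWorks} − 51)(317 − 2P_{IronWorks} + P_{FlexHub}).
∂π/∂P_{IronWorks} = 419 − 4P_{IronWorks} + P_{FlexHub} = 0 ⇒ P_{IronWorks} = 104.75 + 0.25P_{FlexHub}.
Similarly P_{FlexHub} = 111.25 + 0.25P_{IronWorks}.
Plugging P_{FlexHub} into IronWorks's best response: P_{IronWorks} = 104.75 + 0.25(111.25 + 0.25P_{IronWorks}) ⇒ 0.9375P_{IronWorks} = 132.5625, so P_{IronWorks} = 141.4.
Then P_{FlexHub} = 111.25 + 0.25·141.4 = 146.6.
q_{IronWorks} = 317 − 2·141.4 + 146.6 = 180.8.
Profit = (141.4 − 51)·180.8 = 16344.32.

16344.32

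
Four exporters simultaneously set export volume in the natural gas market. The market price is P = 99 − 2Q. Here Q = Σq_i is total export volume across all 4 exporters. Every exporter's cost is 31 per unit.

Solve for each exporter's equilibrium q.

6.8

A representative exporter's profit is π_i = q_i(99 − 2Q) − 31q_i, with Q = q_i + Σ_{j≠i} q_j.
First-order condition: 68 − 4q_i − 2Σ_{j≠i} q_j = 0.
Imposing symmetry (q_j = q for all j) turns Σ_{j≠i} q_j into 3q, so 68 = 10q and q = 6.8.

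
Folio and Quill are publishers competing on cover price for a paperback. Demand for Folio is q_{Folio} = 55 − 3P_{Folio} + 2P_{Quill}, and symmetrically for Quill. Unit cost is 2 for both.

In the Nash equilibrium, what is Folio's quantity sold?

39.75

Folio's profit: π = (P_{Folio} − 2)(55 − 3P_{Folio} + 2P_{Quill}).
∂π/∂P_{Folio} = 61 − 6P_{Folio} + 2P_{Quill} = 0 ⇒ P_{Folio} = 61/6 + (1/3)P_{Quill}.
The game is symmetric, so in equilibrium P_{Quill} = P_{Folio}: the reaction function gives (2/3)P_{Folio} = 61/6, hence P_{Folio} = 15.25.
q_{Folio} = 55 − 3·15.25 + 2·15.25 = 39.75.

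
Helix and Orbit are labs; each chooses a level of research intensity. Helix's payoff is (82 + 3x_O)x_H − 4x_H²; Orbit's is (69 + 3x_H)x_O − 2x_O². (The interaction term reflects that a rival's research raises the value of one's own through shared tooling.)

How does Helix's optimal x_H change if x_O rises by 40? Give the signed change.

15

Expanding Helix's payoff: 82x_H + 3x_Ox_H − 4x_H².
∂π/∂x_H = 82 + 3x_O − 8x_H = 0, so x_H = 10.25 + 0.375x_O.
The reaction-function slope is 0.375, so a 40-unit rise in x_O moves x_H by 0.375 × 40 = 15. Helix's best response rises — the actions are strategic complements.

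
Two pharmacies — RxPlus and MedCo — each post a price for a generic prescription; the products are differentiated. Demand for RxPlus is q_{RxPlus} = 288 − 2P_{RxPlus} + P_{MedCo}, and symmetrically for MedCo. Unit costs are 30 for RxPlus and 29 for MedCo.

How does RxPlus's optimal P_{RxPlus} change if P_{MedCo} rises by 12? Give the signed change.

RxPlus's profit: π = (P_{RxPlus} − 30)(288 − 2P_{RxPlus} + P_{MedCo}).
∂π/∂P_{RxPlus} = 348 − 4P_{RxPlus} + P_{MedCo} = 0 ⇒ P_{RxPlus} = 87 + 0.25P_{MedCo}.
The reaction-function slope is 0.25, so a 12-unit rise in P_{MedCo} moves P_{RxPlus} by 0.25 × 12 = 3. RxPlus's best response rises — the actions are strategic complements.

3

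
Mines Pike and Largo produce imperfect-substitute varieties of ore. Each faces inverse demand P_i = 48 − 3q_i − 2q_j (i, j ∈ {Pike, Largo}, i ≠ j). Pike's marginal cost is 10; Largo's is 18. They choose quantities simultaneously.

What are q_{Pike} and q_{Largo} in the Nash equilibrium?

Mine Pike's profit: π = q_{Pike}(48 − 3q_{Pike} − 2q_{Largo}) − 10q_{Pike}.
∂π/∂q_{Pike} = 38 − 6q_{Pike} − 2q_{Largo} = 0 ⇒ q_{Pike} = 19/3 − (1/3)q_{Largo}.
Similarly q_{Largo} = 5 − (1/3)q_{Pike}.
Substituting the second reaction function into the first: q_{Pike} = 19/3 − (1/3)(5 − (1/3)q_{Pike}), which gives (8/9)q_{Pike} = 14/3 ⇒ q_{Pike} = 5.25.
Then q_{Largo} = 5 − (1/3)·5.25 = 3.25.

5.25, 3.25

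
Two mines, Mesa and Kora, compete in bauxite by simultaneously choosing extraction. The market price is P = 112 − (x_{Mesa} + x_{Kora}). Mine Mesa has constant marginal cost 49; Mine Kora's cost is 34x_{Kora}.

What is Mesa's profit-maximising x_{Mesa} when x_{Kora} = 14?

24.5

Mine Mesa's profit: π = x_{Mesa}(112 − (x_{Mesa} + x_{Kora})) − 49x_{Mesa}.
∂π/∂x_{Mesa} = 63 − 2x_{Mesa} − x_{Kora} = 0, so x_{Mesa} = 31.5 − 0.5x_{Kora}.
At x_{Kora} = 14: x_{Mesa} = 31.5 − 0.5·14 = 24.5.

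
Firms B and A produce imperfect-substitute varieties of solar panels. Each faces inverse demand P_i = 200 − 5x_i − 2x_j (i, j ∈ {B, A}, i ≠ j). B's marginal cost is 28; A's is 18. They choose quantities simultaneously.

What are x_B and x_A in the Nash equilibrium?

Firm B's profit: π = x_B(200 − 5x_B − 2x_A) − 28x_B.
∂π/∂x_B = 172 − 10x_B − 2x_A = 0 ⇒ x_B = 17.2 − 0.2x_A.
Similarly x_A = 18.2 − 0.2x_B.
Substituting the second reaction function into the first: x_B = 17.2 − 0.2(18.2 − 0.2x_B), which gives 0.96x_B = 13.56 ⇒ x_B = 14.125.
Then x_A = 18.2 − 0.2·14.125 = 15.375.

14.125, 15.375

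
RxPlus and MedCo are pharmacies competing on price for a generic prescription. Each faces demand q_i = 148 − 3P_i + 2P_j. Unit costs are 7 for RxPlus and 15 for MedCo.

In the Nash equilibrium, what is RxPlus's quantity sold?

110.25

RxPlus's profit: π = (P_{RxPlus} − 7)(148 − 3P_{RxPlus} + 2P_{MedCo}).
∂π/∂P_{RxPlus} = 169 − 6P_{RxPlus} + 2P_{MedCo} = 0 ⇒ P_{RxPlus} = 169/6 + (1/3)P_{MedCo}.
Similarly P_{MedCo} = 193/6 + (1/3)P_{RxPlus}.
Plugging P_{MedCo} into RxPlus's best response: P_{RxPlus} = 169/6 + (1/3)(193/6 + (1/3)P_{RxPlus}) ⇒ (8/9)P_{RxPlus} = 350/9, so P_{RxPlus} = 43.75.
Then P_{MedCo} = 193/6 + (1/3)·43.75 = 46.75.
q_{RxPlus} = 148 − 3·43.75 + 2·46.75 = 110.25.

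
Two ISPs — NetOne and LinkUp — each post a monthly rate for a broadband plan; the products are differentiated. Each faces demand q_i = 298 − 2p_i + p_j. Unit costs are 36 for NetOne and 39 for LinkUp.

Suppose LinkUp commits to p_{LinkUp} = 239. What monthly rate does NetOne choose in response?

152.25

NetOne's profit: π = (p_{NetOne} − 36)(298 − 2p_{NetOne} + p_{LinkUp}).
∂π/∂p_{NetOne} = 370 − 4p_{NetOne} + p_{LinkUp} = 0 ⇒ p_{NetOne} = 92.5 + 0.25p_{LinkUp}.
At p_{LinkUp} = 239: p_{NetOne} = 92.5 + 0.25·239 = 152.25.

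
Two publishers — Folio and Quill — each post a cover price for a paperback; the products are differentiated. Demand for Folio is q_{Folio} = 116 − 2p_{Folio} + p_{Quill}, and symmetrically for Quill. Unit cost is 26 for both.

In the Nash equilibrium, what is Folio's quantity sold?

Folio's profit: π = (p_{Folio} − 26)(116 − 2p_{Folio} + p_{Quill}).
∂π/∂p_{Folio} = 168 − 4p_{Folio} + p_{Quill} = 0 ⇒ p_{Folio} = 42 + 0.25p_{Quill}.
Setting p_{Folio} = p_{Quill} in the reaction function: p_{Folio} = 42 + 0.25p_{Folio}, so p_{Folio} = 42 / 0.75 = 56.
q_{Folio} = 116 − 2·56 + 56 = 60.

60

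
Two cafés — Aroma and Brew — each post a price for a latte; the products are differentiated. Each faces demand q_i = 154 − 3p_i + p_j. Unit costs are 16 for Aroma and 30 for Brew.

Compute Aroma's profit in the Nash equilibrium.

Aroma's profit: π = (p_{Aroma} − 16)(154 − 3p_{Aroma} + p_{Brew}).
∂π/∂p_{Aroma} = 202 − 6p_{Aroma} + p_{Brew} = 0 ⇒ p_{Aroma} = 101/3 + (1/6)p_{Brew}.
Similarly p_{Brew} = 122/3 + (1/6)p_{Aroma}.
Plugging p_{Brew} into Aroma's best response: p_{Aroma} = 101/3 + (1/6)(122/3 + (1/6)p_{Aroma}) ⇒ (35/36)p_{Aroma} = 364/9, so p_{Aroma} = 41.6.
Then p_{Brew} = 122/3 + (1/6)·41.6 = 47.6.
q_{Aroma} = 154 − 3·41.6 + 47.6 = 76.8.
Profit = (41.6 − 16)·76.8 = 1966.08.

1966.08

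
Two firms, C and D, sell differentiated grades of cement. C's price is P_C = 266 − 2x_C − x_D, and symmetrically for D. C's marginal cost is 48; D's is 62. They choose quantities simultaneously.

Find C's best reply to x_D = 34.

Firm C's profit: π = x_C(266 − 2x_C − x_D) − 48x_C.
∂π/∂x_C = 218 − 4x_C − x_D = 0 ⇒ x_C = 54.5 − 0.25x_D.
At x_D = 34: x_C = 54.5 − 0.25·34 = 46.

46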